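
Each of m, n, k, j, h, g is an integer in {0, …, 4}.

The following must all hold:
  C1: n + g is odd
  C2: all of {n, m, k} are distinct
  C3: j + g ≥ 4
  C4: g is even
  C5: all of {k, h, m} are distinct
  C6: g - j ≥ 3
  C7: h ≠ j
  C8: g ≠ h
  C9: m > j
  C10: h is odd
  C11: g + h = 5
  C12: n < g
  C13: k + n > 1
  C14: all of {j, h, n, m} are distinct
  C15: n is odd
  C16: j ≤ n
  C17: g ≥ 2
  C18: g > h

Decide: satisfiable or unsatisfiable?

Take m = 4, n = 3, k = 0, j = 0, h = 1, g = 4. Then constraint 3: j + g = 4; constraint 6: g - j = 4; constraint 11: g + h = 5, and every other listed constraint is also met.

Satisfiable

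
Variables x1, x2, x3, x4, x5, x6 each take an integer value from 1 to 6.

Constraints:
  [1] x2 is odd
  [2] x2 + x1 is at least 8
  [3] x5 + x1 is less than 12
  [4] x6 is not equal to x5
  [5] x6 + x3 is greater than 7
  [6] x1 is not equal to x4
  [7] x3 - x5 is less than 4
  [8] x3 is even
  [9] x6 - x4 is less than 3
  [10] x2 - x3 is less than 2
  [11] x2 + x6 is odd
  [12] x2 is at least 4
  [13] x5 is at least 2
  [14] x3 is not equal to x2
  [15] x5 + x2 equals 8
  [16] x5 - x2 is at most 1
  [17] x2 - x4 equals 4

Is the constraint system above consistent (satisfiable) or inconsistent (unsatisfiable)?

Satisfiable

Setting (x1, x2, x3, x4, x5, x6) = (6, 5, 6, 1, 3, 2) satisfies everything: constraint 2: x2 + x1 = 11; constraint 3: x5 + x1 = 9, and the others follow.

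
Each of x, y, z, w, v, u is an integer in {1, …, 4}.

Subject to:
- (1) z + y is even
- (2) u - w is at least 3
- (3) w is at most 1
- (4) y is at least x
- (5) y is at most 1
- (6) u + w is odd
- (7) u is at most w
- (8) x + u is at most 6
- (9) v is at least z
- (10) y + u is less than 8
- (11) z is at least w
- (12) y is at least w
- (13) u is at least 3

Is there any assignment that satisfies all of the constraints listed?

From constraints 7 and 13: w ≥ u and u ≥ 3, so w ≥ 3. From constraints 5 and 12: w ≤ y and y ≤ 1, so w ≤ 1. But 1 < 3, so no value of w works.

Unsatisfiable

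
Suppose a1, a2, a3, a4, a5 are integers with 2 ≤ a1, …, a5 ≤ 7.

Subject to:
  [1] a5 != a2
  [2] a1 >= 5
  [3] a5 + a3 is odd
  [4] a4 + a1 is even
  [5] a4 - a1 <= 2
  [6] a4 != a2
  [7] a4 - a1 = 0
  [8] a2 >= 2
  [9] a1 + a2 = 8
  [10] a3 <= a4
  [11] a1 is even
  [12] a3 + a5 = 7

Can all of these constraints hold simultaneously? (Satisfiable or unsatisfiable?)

Take a1 = 6, a2 = 2, a3 = 2, a4 = 6, a5 = 5. Then constraint 5: a4 - a1 = 0; constraint 7: a4 - a1 = 0, and every other listed constraint is also met.

Satisfiable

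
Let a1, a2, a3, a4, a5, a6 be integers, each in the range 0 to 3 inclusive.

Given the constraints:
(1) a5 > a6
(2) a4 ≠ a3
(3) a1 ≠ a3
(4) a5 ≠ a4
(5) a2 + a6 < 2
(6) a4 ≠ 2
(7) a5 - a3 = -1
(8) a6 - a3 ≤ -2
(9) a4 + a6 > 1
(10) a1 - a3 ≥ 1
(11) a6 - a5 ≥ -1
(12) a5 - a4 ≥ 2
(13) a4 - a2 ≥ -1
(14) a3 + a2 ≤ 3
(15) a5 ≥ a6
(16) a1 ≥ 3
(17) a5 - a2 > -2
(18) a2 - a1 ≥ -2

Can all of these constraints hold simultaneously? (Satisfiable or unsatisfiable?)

Unsatisfiable

Constraints 8, 10, 11, 12, 13, and 18 give a2 − a1 ≥ -2, a1 − a3 ≥ 1, a3 − a6 ≥ 2, a6 − a5 ≥ -1, a5 − a4 ≥ 2, a4 − a2 ≥ -1.
Adding all 6 inequalities: the left sides telescope to 0, and the right sides sum to (-2) + 1 + 2 + (-1) + 2 + (-1) = 1. So 0 ≥ 1, which is false.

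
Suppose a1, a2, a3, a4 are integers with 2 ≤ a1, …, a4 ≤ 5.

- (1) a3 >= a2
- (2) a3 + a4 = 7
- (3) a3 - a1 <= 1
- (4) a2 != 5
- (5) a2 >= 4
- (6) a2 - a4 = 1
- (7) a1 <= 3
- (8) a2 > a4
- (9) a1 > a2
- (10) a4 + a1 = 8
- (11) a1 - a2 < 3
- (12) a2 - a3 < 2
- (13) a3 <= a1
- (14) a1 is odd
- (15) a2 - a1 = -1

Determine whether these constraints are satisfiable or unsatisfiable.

From constraints 1 and 5: a3 ≥ a2 and a2 ≥ 4, so a3 ≥ 4. From constraints 7 and 13: a3 ≤ a1 and a1 ≤ 3, so a3 ≤ 3. But 3 < 4, so no value of a3 works.

Unsatisfiable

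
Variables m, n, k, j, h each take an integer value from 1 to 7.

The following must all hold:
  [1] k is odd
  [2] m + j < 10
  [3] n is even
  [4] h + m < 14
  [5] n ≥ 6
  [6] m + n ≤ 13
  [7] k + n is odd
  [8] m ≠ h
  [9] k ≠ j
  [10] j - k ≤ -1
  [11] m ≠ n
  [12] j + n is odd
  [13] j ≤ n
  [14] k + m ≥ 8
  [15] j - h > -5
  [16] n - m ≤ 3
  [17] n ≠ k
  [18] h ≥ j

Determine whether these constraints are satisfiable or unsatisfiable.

One satisfying assignment is m = 5, n = 6, k = 5, j = 3, h = 6.
For the less obvious constraints — constraint 2: m + j = 8; constraint 4: h + m = 11; constraint 6: m + n = 11 — and the others hold by inspection.

Satisfiable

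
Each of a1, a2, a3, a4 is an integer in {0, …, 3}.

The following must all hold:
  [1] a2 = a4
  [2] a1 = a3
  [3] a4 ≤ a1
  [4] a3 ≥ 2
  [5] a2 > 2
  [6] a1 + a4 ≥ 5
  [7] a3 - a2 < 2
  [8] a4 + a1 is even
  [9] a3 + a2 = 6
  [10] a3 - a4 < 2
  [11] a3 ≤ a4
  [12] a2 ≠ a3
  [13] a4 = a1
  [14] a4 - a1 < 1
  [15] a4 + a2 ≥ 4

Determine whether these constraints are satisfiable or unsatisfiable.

Unsatisfiable

From constraints 1, 2, and 13, a2 = a4 = a1 = a3, so a2 = a3. But constraint 12 says a2 ≠ a3. Contradiction.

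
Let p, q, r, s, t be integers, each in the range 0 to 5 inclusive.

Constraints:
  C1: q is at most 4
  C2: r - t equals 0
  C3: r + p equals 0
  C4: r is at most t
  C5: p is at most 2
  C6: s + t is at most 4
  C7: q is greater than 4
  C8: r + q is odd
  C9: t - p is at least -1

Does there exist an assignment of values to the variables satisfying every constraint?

From constraint 7: q ≥ 5. From constraint 1: q ≤ 4. But 4 < 5, so no value of q works.

Unsatisfiable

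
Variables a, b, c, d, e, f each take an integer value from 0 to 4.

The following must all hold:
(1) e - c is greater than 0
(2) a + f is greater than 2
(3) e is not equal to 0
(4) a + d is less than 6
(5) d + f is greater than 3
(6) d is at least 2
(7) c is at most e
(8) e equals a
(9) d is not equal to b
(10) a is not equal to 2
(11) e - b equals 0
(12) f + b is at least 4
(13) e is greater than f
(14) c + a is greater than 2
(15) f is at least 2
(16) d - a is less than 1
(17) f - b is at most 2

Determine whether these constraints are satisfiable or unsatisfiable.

Satisfiable

The assignment a = 3, b = 3, c = 0, d = 2, e = 3, f = 2 works:
  constraint 1 holds since e - c = 3.
  constraint 2 holds since a + f = 5.
  constraint 4 holds since a + d = 5.
The rest check out directly.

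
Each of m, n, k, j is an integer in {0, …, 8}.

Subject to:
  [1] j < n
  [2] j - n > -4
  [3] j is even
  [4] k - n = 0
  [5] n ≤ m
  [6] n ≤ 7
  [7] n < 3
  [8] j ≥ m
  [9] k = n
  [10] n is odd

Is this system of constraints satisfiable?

Unsatisfiable

Constraints 1, 5, and 8 give m ≤ j, j < n, n ≤ m. Chaining: m ≤ j < n ≤ m, which forces m < m — impossible.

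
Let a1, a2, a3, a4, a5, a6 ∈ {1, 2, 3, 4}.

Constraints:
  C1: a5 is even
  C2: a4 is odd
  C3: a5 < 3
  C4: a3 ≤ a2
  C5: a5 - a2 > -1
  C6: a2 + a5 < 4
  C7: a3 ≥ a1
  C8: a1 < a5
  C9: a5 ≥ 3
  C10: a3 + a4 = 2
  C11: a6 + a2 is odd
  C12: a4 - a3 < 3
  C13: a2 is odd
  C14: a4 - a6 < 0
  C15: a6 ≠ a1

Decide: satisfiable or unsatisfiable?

Unsatisfiable

From constraint 9: a5 ≥ 3. From constraint 3: a5 ≤ 2. But 2 < 3, so no value of a5 works.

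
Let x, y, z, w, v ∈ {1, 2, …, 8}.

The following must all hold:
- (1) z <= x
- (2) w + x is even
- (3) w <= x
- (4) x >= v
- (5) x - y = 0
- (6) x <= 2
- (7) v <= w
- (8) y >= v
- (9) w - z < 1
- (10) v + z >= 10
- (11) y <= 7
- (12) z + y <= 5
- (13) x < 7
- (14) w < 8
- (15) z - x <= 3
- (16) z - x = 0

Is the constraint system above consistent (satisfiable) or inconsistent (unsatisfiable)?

From constraints 8 and 11: v ≤ y ≤ 7. From constraints 1 and 6: z ≤ x ≤ 2. Hence v + z ≤ 9. But constraint 10 requires v + z ≥ 10, and 10 > 9. Contradiction.

Unsatisfiable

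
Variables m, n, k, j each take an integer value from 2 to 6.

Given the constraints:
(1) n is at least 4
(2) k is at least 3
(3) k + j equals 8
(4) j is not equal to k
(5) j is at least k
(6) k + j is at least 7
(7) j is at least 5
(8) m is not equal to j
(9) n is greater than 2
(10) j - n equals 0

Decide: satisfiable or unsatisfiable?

Satisfiable

Setting (m, n, k, j) = (3, 5, 3, 5) satisfies everything: constraint 3: k + j = 8; constraint 6: k + j = 8, and the others follow.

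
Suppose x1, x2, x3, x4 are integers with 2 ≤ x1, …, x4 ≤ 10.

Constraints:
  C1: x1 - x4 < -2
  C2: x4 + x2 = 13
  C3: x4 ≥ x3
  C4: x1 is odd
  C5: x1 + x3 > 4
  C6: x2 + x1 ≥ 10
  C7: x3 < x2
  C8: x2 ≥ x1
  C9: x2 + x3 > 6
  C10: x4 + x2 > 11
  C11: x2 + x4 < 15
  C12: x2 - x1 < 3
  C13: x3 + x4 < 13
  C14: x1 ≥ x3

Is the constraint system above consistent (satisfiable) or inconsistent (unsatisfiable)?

Setting (x1, x2, x3, x4) = (5, 5, 2, 8) satisfies everything: constraint 1: x1 - x4 = -3; constraint 2: x4 + x2 = 13; constraint 5: x1 + x3 = 7, and the others follow.

Satisfiable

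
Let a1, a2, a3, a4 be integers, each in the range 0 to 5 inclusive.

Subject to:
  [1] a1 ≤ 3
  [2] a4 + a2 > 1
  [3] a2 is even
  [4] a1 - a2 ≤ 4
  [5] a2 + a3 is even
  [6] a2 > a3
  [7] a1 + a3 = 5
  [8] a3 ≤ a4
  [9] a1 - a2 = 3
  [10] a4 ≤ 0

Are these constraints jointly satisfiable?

From constraint 1: a1 ≤ 3. From constraints 8 and 10: a3 ≤ a4 ≤ 0. Hence a1 + a3 ≤ 3. But constraint 7 requires a1 + a3 = 5, and 5 > 3. Contradiction.

Unsatisfiable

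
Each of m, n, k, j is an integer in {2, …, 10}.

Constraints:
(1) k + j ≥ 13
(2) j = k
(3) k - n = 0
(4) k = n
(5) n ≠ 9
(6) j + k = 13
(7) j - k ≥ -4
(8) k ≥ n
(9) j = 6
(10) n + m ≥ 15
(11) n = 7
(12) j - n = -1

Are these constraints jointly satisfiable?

Unsatisfiable

Constraint 9 fixes j = 6 and constraint 11 fixes n = 7. Constraints 2 and 4 give j = k = n, so j = n. But 6 ≠ 7 — contradiction.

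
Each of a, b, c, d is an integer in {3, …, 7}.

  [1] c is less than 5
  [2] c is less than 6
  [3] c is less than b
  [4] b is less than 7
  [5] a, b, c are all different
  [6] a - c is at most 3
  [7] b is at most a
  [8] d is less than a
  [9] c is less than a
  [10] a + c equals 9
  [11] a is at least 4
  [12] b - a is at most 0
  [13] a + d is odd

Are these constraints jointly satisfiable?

Take a = 6, b = 4, c = 3, d = 3. Then constraint 6: a - c = 3; constraint 10: a + c = 9, and every other listed constraint is also met.

Satisfiable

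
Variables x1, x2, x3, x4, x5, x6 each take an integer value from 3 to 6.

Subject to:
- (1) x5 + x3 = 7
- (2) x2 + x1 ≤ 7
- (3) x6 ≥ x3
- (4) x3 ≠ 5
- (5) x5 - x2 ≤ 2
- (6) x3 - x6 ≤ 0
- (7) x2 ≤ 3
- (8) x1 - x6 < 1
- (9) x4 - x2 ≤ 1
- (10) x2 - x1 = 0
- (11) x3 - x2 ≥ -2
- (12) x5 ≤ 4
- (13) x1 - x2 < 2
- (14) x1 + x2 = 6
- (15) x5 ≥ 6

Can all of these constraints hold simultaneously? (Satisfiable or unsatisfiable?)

From constraint 15: x5 ≥ 6. From constraint 12: x5 ≤ 4. But 4 < 6, so no value of x5 works.

Unsatisfiable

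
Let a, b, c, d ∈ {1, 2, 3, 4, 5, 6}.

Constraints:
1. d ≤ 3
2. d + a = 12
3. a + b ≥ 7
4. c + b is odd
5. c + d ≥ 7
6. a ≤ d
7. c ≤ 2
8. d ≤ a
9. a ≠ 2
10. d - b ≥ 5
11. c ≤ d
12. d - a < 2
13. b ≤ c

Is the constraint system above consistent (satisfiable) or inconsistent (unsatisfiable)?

Unsatisfiable

From constraints 1 and 6: a ≤ d ≤ 3. From constraints 7 and 13: b ≤ c ≤ 2. Hence a + b ≤ 5. But constraint 3 requires a + b ≥ 7, and 7 > 5. Contradiction.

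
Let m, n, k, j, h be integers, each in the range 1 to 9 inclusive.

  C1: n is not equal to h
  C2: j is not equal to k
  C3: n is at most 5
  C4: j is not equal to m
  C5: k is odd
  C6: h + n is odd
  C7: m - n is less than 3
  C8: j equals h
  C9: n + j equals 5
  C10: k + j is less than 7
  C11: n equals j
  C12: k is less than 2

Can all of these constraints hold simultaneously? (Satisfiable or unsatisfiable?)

From constraints 8 and 11, n = j = h, so n = h. But constraint 1 says n ≠ h. Contradiction.

Unsatisfiable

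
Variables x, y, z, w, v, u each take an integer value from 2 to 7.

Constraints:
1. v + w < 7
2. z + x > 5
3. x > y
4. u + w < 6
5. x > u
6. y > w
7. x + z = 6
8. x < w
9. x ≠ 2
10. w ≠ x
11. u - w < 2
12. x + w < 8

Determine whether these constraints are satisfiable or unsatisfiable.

Unsatisfiable

Constraints 3, 6, and 8 give x < w, w < y, y < x. Chaining: x < w < y < x, which forces x < x — impossible.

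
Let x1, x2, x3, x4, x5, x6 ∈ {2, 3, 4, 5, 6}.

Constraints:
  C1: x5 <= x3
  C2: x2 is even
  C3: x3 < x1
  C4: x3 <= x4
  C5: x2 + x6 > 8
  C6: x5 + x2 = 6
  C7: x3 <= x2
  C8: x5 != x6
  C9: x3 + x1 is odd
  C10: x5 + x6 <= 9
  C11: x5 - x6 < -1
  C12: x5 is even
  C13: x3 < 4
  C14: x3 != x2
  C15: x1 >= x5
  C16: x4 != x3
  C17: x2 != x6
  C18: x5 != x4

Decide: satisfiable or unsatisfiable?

Satisfiable

Try x1 = 3, x2 = 4, x3 = 2, x4 = 3, x5 = 2, x6 = 6.
Check constraint 5: x2 + x6 = 10; constraint 6: x5 + x2 = 6. The remaining constraints are straightforward to verify.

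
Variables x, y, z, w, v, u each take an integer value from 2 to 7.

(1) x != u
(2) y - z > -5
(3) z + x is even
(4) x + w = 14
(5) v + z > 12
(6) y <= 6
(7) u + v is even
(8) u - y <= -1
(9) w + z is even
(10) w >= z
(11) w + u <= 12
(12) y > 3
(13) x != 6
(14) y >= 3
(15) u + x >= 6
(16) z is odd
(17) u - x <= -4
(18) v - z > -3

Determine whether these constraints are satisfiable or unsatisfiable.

One satisfying assignment is x = 7, y = 5, z = 7, w = 7, v = 6, u = 2.
For the less obvious constraints — constraint 2: y - z = -2; constraint 4: x + w = 14; constraint 5: v + z = 13 — and the others hold by inspection.

Satisfiable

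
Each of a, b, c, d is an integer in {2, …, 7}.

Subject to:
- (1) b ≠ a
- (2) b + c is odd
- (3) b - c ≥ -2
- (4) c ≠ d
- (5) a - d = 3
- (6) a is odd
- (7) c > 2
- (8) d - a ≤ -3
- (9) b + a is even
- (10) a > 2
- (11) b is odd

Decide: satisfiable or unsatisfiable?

Take a = 5, b = 3, c = 4, d = 2. Then constraint 3: b - c = -1; constraint 5: a - d = 3; constraint 8: d - a = -3, and every other listed constraint is also met.

Satisfiable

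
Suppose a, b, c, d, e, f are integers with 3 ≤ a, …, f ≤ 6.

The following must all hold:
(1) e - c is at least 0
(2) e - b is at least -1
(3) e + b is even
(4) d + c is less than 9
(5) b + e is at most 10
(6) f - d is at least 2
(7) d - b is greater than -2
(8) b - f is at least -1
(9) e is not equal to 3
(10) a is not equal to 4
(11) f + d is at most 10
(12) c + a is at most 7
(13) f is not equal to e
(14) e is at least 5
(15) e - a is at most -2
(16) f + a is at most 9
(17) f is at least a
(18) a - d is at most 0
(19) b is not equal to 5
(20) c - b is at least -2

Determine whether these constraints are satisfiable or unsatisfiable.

Constraints 1, 6, 8, 15, 18, and 20 give e − c ≥ 0, c − b ≥ -2, b − f ≥ -1, f − d ≥ 2, d − a ≥ 0, a − e ≥ 2.
Adding all 6 inequalities: the left sides telescope to 0, and the right sides sum to 0 + (-2) + (-1) + 2 + 0 + 2 = 1. So 0 ≥ 1, which is false.

Unsatisfiable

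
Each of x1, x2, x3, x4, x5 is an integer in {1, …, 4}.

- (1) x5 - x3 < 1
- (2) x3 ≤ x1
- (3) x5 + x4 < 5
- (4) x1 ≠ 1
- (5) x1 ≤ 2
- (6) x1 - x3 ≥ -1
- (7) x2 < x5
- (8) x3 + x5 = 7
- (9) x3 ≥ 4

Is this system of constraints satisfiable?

From constraint 9: x3 ≥ 4. From constraints 2 and 5: x3 ≤ x1 and x1 ≤ 2, so x3 ≤ 2. But 2 < 4, so no value of x3 works.

Unsatisfiable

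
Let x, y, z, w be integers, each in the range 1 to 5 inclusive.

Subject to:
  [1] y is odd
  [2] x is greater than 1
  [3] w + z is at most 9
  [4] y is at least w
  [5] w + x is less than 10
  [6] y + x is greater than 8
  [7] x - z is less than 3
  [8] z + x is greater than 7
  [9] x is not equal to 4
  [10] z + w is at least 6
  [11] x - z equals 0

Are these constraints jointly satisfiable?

The assignment x = 5, y = 5, z = 5, w = 3 works:
  constraint 3 holds since w + z = 8.
  constraint 5 holds since w + x = 8.
  constraint 6 holds since y + x = 10.
The rest check out directly.

Satisfiable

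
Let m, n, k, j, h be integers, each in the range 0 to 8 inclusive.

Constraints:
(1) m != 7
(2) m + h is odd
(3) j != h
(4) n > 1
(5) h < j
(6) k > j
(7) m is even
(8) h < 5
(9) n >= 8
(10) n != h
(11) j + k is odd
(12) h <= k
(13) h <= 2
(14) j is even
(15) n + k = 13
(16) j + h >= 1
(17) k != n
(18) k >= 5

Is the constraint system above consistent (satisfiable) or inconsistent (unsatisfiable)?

Try m = 6, n = 8, k = 5, j = 2, h = 1.
Check constraint 2: m + h = 7 is odd; constraint 15: n + k = 13; constraint 16: j + h = 3. The remaining constraints are straightforward to verify.

Satisfiable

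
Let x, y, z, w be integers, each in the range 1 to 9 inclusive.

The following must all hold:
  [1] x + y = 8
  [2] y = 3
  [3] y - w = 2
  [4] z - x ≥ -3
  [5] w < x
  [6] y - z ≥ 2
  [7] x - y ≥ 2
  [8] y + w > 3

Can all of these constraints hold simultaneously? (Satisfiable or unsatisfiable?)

Unsatisfiable

Constraints 4, 6, and 7 give x − y ≥ 2, y − z ≥ 2, z − x ≥ -3.
Adding all 3 inequalities: the left sides telescope to 0, and the right sides sum to 2 + 2 + (-3) = 1. So 0 ≥ 1, which is false.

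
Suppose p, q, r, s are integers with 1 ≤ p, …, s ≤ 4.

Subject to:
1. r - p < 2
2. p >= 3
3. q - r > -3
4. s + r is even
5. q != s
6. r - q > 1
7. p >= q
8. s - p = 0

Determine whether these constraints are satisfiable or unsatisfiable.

Satisfiable

Setting (p, q, r, s) = (4, 2, 4, 4) satisfies everything: constraint 1: r - p = 0; constraint 3: q - r = -2, and the others follow.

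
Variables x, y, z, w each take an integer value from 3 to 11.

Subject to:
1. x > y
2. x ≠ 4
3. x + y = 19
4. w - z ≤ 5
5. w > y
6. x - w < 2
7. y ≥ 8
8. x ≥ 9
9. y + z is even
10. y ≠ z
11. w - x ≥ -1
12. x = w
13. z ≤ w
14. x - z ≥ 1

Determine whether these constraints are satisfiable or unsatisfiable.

Satisfiable

Setting (x, y, z, w) = (10, 9, 7, 10) satisfies everything: constraint 3: x + y = 19; constraint 4: w - z = 3, and the others follow.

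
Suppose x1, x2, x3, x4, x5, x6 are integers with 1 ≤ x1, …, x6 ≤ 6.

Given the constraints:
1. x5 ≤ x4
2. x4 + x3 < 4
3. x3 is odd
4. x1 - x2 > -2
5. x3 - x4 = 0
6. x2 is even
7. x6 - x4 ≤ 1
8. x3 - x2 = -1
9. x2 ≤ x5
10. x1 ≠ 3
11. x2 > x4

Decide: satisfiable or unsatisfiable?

Constraints 1, 9, and 11 give x4 < x2, x2 ≤ x5, x5 ≤ x4. Chaining: x4 < x2 ≤ x5 ≤ x4, which forces x4 < x4 — impossible.

Unsatisfiable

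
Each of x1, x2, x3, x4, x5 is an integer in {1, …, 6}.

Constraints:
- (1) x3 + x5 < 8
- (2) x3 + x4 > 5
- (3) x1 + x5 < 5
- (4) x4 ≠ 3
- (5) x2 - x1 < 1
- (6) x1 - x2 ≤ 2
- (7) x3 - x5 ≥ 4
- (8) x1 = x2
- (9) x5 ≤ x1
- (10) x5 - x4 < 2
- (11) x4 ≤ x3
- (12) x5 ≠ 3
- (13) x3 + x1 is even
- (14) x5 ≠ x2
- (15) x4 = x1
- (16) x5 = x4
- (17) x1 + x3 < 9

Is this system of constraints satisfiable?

From constraints 8, 15, and 16, x5 = x4 = x1 = x2, so x5 = x2. But constraint 14 says x5 ≠ x2. Contradiction.

Unsatisfiable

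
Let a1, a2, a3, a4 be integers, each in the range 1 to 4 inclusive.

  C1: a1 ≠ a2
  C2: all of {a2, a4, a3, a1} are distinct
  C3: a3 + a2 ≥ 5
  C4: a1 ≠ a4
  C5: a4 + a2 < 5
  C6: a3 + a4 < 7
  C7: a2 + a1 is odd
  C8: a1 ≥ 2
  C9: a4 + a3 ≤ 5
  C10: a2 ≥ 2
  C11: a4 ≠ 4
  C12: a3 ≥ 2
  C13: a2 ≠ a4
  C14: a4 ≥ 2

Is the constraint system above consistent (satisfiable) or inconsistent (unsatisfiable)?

Constraints 8, 10, 12, and 14 confine each of a2, a4, a3, a1 to the 3 values {2, …, 4} (the domain already gives each ≤ 4).
Constraint 2 requires all 4 of them to be distinct, but only 3 values are available — impossible by the pigeonhole principle.

Unsatisfiable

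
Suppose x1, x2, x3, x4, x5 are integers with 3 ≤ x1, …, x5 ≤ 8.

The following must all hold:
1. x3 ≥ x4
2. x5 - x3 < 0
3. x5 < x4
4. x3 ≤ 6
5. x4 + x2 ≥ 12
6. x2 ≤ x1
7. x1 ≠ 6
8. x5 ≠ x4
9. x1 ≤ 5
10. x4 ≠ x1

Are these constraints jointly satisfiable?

From constraints 1 and 4: x4 ≤ x3 ≤ 6. From constraints 6 and 9: x2 ≤ x1 ≤ 5. Hence x4 + x2 ≤ 11. But constraint 5 requires x4 + x2 ≥ 12, and 12 > 11. Contradiction.

Unsatisfiable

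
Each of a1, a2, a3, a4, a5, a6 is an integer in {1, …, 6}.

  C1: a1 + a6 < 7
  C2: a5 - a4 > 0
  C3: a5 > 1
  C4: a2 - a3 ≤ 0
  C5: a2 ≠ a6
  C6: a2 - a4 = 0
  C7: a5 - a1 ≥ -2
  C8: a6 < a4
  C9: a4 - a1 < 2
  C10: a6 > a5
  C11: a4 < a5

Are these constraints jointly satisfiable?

Constraints 2, 8, and 10 give a6 < a4, a4 < a5, a5 < a6. Chaining: a6 < a4 < a5 < a6, which forces a6 < a6 — impossible.

Unsatisfiable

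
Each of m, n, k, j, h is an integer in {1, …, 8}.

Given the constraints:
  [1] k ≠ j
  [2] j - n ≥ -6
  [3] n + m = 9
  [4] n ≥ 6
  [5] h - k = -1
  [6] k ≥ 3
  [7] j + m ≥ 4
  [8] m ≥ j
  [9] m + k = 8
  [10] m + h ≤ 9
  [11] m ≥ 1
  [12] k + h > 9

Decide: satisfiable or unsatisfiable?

Take m = 2, n = 7, k = 6, j = 2, h = 5. Then constraint 2: j - n = -5; constraint 3: n + m = 9; constraint 5: h - k = -1, and every other listed constraint is also met.

Satisfiable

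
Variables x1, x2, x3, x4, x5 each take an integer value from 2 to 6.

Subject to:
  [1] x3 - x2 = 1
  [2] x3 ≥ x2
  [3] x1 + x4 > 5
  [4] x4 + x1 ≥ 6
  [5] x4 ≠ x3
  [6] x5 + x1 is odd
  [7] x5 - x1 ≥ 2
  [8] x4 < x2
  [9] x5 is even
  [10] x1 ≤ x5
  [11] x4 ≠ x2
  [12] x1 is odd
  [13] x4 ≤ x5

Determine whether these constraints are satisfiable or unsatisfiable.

The assignment x1 = 3, x2 = 5, x3 = 6, x4 = 4, x5 = 6 works:
  constraint 1 holds since x3 - x2 = 1.
  constraint 3 holds since x1 + x4 = 7.
  constraint 4 holds since x4 + x1 = 7.
The rest check out directly.

Satisfiable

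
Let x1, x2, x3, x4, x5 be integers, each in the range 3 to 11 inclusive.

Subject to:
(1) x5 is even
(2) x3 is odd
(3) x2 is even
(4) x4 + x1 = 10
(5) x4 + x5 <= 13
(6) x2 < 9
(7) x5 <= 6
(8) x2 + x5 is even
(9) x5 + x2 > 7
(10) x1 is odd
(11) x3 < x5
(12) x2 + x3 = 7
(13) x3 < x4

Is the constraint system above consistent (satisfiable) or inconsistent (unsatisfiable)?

Satisfiable

Setting (x1, x2, x3, x4, x5) = (3, 4, 3, 7, 4) satisfies everything: constraint 4: x4 + x1 = 10; constraint 5: x4 + x5 = 11, and the others follow.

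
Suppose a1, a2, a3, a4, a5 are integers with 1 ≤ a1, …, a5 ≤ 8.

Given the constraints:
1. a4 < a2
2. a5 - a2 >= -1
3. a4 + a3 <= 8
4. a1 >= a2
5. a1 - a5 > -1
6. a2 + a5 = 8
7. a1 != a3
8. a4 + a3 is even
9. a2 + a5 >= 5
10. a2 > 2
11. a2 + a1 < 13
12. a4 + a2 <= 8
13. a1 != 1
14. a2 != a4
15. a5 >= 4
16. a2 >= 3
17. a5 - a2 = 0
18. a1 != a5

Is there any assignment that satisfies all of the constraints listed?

Setting (a1, a2, a3, a4, a5) = (6, 4, 5, 3, 4) satisfies everything: constraint 2: a5 - a2 = 0; constraint 3: a4 + a3 = 8; constraint 5: a1 - a5 = 2, and the others follow.

Satisfiable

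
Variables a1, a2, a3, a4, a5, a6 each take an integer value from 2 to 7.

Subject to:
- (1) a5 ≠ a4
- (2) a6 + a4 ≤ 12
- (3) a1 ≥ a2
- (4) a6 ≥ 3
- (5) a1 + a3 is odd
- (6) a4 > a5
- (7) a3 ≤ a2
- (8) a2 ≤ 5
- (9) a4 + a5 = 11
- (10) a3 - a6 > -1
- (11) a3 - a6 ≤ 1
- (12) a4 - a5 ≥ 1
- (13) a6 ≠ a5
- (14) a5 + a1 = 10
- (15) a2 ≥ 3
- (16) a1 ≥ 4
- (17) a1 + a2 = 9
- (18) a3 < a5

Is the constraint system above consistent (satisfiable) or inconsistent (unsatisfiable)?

Satisfiable

One satisfying assignment is a1 = 5, a2 = 4, a3 = 4, a4 = 6, a5 = 5, a6 = 4.
For the less obvious constraints — constraint 2: a6 + a4 = 10; constraint 9: a4 + a5 = 11; constraint 10: a3 - a6 = 0 — and the others hold by inspection.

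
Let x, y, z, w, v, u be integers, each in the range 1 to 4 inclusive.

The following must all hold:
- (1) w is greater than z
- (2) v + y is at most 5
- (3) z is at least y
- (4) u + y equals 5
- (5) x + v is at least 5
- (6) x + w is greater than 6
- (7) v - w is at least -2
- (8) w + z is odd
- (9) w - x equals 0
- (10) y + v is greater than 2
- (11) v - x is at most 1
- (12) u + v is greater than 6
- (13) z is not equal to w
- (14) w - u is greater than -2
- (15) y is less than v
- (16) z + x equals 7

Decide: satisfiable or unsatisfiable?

Satisfiable

Setting (x, y, z, w, v, u) = (4, 1, 3, 4, 4, 4) satisfies everything: constraint 2: v + y = 5; constraint 4: u + y = 5; constraint 5: x + v = 8, and the others follow.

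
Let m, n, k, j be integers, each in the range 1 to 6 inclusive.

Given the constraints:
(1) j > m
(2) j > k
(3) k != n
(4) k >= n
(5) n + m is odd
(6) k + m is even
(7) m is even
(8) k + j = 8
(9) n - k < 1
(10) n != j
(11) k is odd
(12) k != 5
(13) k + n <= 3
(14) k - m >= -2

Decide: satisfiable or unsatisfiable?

Constraint 11 makes k odd and constraint 7 makes m even, so k + m must be odd. Constraint 6 says k + m is even — contradiction.

Unsatisfiable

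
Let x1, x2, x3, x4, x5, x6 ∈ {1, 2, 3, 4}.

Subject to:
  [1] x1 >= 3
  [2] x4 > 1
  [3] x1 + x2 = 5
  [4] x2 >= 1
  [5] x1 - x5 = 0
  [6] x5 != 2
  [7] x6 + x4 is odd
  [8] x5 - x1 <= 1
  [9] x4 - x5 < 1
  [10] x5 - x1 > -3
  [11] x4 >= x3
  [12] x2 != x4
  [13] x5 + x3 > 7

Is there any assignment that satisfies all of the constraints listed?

The assignment x1 = 4, x2 = 1, x3 = 4, x4 = 4, x5 = 4, x6 = 1 works:
  constraint 3 holds since x1 + x2 = 5.
  constraint 5 holds since x1 - x5 = 0.
The rest check out directly.

Satisfiable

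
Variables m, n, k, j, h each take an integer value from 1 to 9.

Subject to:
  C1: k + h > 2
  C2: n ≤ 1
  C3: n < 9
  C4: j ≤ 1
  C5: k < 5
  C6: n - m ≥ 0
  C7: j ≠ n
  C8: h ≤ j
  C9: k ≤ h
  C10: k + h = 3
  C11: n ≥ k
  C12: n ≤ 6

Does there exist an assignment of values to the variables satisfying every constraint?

From constraints 2 and 11: k ≤ n ≤ 1. From constraints 4 and 8: h ≤ j ≤ 1. Hence k + h ≤ 2. But constraint 10 requires k + h = 3, and 3 > 2. Contradiction.

Unsatisfiable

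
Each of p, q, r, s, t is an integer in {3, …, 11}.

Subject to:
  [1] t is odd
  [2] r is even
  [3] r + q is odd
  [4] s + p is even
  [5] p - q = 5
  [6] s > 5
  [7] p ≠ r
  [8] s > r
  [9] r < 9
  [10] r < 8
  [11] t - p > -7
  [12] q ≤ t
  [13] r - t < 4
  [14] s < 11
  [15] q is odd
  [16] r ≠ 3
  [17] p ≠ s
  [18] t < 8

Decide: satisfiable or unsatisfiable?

Satisfiable

The assignment p = 8, q = 3, r = 4, s = 10, t = 3 works:
  constraint 5 holds since p - q = 5.
  constraint 11 holds since t - p = -5.
  constraint 13 holds since r - t = 1.
The rest check out directly.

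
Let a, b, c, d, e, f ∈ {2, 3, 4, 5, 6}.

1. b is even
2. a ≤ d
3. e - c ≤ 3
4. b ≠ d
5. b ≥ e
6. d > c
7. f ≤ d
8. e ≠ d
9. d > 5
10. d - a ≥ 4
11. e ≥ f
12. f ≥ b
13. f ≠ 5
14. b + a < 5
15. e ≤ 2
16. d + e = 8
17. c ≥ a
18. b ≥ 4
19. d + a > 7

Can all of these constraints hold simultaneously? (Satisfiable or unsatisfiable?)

Unsatisfiable

From constraints 12 and 18: f ≥ b and b ≥ 4, so f ≥ 4. From constraints 11 and 15: f ≤ e and e ≤ 2, so f ≤ 2. But 2 < 4, so no value of f works.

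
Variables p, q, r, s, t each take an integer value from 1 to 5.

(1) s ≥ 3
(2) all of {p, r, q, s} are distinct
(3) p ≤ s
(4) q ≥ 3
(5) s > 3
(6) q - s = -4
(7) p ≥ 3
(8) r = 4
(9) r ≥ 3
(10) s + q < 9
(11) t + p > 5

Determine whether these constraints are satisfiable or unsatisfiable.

Unsatisfiable

Constraints 1, 4, 7, and 9 confine each of p, r, q, s to the 3 values {3, …, 5} (the domain already gives each ≤ 5).
Constraint 2 requires all 4 of them to be distinct, but only 3 values are available — impossible by the pigeonhole principle.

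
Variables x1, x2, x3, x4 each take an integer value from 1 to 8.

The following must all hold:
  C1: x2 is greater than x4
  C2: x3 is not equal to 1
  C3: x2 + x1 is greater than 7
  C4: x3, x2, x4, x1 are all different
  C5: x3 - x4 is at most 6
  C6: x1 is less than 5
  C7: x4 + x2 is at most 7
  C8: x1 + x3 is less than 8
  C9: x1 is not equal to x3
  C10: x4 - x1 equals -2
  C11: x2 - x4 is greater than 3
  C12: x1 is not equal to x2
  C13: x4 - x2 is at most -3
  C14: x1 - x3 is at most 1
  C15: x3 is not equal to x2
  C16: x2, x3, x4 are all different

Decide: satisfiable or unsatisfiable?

Satisfiable

Setting (x1, x2, x3, x4) = (3, 5, 4, 1) satisfies everything: constraint 3: x2 + x1 = 8; constraint 5: x3 - x4 = 3, and the others follow.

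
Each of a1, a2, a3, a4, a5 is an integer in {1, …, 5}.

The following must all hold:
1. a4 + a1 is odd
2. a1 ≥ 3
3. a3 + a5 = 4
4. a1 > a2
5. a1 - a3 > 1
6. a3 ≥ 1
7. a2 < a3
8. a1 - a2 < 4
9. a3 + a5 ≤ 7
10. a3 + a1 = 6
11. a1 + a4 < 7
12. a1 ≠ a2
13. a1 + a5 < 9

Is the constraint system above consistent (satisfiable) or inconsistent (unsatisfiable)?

Satisfiable

One satisfying assignment is a1 = 4, a2 = 1, a3 = 2, a4 = 1, a5 = 2.
For the less obvious constraints — constraint 3: a3 + a5 = 4; constraint 5: a1 - a3 = 2; constraint 8: a1 - a2 = 3 — and the others hold by inspection.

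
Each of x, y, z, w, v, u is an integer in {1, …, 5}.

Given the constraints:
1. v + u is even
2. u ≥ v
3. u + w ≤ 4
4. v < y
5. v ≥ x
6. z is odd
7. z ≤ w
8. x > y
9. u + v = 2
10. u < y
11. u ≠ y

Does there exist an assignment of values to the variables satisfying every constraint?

Constraints 2, 5, 8, and 10 give y < x, x ≤ v, v ≤ u, u < y. Chaining: y < x ≤ v ≤ u < y, which forces y < y — impossible.

Unsatisfiable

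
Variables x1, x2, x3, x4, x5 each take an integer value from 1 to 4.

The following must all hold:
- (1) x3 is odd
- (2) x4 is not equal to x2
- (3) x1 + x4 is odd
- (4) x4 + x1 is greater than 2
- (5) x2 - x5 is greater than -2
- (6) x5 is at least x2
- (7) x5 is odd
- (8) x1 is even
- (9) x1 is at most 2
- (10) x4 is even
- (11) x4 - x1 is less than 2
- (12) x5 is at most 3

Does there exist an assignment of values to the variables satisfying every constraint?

Unsatisfiable

Constraint 8 makes x1 even and constraint 10 makes x4 even, so x1 + x4 must be even. Constraint 3 says x1 + x4 is odd — contradiction.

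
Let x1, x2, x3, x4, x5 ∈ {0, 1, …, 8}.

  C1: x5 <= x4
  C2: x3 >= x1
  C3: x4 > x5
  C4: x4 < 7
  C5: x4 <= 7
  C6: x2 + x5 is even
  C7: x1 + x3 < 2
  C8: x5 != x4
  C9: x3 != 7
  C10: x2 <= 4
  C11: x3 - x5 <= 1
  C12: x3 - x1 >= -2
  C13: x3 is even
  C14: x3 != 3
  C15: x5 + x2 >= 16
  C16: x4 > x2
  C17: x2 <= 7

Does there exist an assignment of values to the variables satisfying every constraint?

Unsatisfiable

From constraints 1 and 5: x5 ≤ x4 ≤ 7. From constraint 17: x2 ≤ 7. Hence x5 + x2 ≤ 14. But constraint 15 requires x5 + x2 ≥ 16, and 16 > 14. Contradiction.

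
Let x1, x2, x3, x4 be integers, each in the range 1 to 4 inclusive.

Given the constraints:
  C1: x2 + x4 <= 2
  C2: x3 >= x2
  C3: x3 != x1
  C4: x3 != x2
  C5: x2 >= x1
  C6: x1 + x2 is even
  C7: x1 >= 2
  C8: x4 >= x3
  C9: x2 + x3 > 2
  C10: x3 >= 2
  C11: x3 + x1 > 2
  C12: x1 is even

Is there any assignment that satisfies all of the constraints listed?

Unsatisfiable

From constraints 5 and 7: x2 ≥ x1 ≥ 2. From constraints 8 and 10: x4 ≥ x3 ≥ 2. Hence x2 + x4 ≥ 4. But constraint 1 requires x2 + x4 ≤ 2, and 2 < 4. Contradiction.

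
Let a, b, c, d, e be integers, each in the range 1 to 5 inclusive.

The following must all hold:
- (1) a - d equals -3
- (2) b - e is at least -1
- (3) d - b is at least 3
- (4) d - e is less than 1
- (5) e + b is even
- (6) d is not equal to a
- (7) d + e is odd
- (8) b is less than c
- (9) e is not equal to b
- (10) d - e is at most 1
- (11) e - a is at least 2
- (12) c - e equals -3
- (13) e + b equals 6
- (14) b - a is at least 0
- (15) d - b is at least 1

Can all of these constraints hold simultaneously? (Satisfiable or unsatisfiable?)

Constraints 2, 3, and 10 give b − e ≥ -1, e − d ≥ -1, d − b ≥ 3.
Adding all 3 inequalities: the left sides telescope to 0, and the right sides sum to (-1) + (-1) + 3 = 1. So 0 ≥ 1, which is false.

Unsatisfiable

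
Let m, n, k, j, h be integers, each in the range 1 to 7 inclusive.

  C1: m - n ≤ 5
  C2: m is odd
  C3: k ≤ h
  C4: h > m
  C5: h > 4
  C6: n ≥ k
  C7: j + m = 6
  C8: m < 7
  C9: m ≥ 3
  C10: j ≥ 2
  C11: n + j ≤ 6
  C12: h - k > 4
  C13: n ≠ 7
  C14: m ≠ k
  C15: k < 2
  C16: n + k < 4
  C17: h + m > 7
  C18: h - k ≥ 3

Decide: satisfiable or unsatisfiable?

Satisfiable

Setting (m, n, k, j, h) = (3, 1, 1, 3, 7) satisfies everything: constraint 1: m - n = 2; constraint 7: j + m = 6; constraint 11: n + j = 4, and the others follow.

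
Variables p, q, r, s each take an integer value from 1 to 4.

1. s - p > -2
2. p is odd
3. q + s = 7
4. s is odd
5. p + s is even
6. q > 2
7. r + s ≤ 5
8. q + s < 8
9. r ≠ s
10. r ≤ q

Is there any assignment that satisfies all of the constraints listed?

Setting (p, q, r, s) = (3, 4, 1, 3) satisfies everything: constraint 1: s - p = 0; constraint 3: q + s = 7; constraint 7: r + s = 4, and the others follow.

Satisfiable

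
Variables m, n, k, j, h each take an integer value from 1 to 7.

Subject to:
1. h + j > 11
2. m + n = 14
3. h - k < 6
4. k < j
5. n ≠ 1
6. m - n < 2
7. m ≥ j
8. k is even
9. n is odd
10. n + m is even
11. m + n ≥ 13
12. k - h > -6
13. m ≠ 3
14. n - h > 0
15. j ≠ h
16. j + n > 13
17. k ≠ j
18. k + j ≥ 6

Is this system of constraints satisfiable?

Take m = 7, n = 7, k = 2, j = 7, h = 5. Then constraint 1: h + j = 12; constraint 2: m + n = 14; constraint 3: h - k = 3, and every other listed constraint is also met.

Satisfiable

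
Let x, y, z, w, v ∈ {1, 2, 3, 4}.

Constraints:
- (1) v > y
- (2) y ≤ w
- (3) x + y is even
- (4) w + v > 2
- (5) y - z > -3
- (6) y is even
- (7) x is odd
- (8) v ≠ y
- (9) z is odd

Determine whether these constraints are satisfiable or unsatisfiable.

Constraint 7 makes x odd and constraint 6 makes y even, so x + y must be odd. Constraint 3 says x + y is even — contradiction.

Unsatisfiable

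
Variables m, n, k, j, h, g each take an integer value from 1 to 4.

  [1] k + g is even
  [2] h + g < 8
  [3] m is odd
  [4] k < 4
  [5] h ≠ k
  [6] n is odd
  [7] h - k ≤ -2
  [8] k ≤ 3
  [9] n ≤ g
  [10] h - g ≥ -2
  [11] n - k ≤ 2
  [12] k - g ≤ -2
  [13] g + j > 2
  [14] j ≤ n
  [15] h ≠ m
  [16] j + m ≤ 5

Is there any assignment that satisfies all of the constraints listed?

Unsatisfiable

Constraints 7, 10, and 12 give k − h ≥ 2, h − g ≥ -2, g − k ≥ 2.
Adding all 3 inequalities: the left sides telescope to 0, and the right sides sum to 2 + (-2) + 2 = 2. So 0 ≥ 2, which is false.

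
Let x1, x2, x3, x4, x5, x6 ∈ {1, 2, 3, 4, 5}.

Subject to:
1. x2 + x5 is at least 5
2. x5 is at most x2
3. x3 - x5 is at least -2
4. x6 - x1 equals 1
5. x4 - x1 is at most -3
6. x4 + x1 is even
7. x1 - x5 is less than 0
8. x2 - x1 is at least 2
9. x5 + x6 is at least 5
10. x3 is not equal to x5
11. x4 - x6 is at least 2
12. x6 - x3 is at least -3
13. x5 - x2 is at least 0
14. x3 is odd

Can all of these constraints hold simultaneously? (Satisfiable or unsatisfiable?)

Unsatisfiable

Constraints 3, 5, 8, 11, 12, and 13 give x4 − x6 ≥ 2, x6 − x3 ≥ -3, x3 − x5 ≥ -2, x5 − x2 ≥ 0, x2 − x1 ≥ 2, x1 − x4 ≥ 3.
Adding all 6 inequalities: the left sides telescope to 0, and the right sides sum to 2 + (-3) + (-2) + 0 + 2 + 3 = 2. So 0 ≥ 2, which is false.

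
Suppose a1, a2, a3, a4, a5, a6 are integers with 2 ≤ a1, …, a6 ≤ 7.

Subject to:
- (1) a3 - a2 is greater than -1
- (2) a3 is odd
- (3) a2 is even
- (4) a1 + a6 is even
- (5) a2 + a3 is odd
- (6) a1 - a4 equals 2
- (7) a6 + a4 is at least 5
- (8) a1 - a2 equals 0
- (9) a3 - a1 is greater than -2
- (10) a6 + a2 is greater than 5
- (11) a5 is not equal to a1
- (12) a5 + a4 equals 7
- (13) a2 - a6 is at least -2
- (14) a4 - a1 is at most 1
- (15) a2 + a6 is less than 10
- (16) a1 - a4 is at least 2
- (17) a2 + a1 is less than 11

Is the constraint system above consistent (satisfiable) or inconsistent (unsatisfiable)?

Try a1 = 4, a2 = 4, a3 = 5, a4 = 2, a5 = 5, a6 = 4.
Check constraint 1: a3 - a2 = 1; constraint 6: a1 - a4 = 2. The remaining constraints are straightforward to verify.

Satisfiable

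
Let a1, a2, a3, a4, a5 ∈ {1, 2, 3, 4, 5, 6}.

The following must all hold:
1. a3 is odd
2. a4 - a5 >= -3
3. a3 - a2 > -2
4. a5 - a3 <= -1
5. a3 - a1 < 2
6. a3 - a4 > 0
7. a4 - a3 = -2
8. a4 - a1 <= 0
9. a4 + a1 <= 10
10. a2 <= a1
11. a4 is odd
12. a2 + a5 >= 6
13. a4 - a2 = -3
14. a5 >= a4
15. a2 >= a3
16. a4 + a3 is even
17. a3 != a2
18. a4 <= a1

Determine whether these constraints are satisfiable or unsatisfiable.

Satisfiable

One satisfying assignment is a1 = 6, a2 = 6, a3 = 5, a4 = 3, a5 = 3.
For the less obvious constraints — constraint 2: a4 - a5 = 0; constraint 3: a3 - a2 = -1; constraint 4: a5 - a3 = -2 — and the others hold by inspection.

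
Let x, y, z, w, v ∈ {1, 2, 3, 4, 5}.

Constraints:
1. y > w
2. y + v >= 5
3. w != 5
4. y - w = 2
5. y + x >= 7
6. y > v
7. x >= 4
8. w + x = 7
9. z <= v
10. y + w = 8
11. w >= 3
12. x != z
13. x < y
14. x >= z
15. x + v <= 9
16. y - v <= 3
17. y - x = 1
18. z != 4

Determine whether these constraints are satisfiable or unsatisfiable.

Take x = 4, y = 5, z = 2, w = 3, v = 2. Then constraint 2: y + v = 7; constraint 4: y - w = 2; constraint 5: y + x = 9, and every other listed constraint is also met.

Satisfiable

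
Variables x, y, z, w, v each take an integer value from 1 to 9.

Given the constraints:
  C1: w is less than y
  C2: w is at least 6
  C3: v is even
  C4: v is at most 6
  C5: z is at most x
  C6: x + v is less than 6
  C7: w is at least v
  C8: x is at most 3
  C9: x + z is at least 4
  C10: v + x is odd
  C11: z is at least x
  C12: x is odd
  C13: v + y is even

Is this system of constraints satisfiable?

Satisfiable

The assignment x = 3, y = 8, z = 3, w = 7, v = 2 works:
  constraint 6 holds since x + v = 5.
  constraint 9 holds since x + z = 6.
The rest check out directly.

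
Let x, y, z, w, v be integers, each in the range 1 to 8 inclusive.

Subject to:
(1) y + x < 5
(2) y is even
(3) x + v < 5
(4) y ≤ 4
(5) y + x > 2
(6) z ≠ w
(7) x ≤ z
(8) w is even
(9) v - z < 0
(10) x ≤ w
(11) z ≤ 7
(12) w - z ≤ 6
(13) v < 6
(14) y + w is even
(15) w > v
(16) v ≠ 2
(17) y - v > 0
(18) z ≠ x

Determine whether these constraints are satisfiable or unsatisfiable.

One satisfying assignment is x = 2, y = 2, z = 3, w = 6, v = 1.
For the less obvious constraints — constraint 1: y + x = 4; constraint 3: x + v = 3; constraint 5: y + x = 4 — and the others hold by inspection.

Satisfiable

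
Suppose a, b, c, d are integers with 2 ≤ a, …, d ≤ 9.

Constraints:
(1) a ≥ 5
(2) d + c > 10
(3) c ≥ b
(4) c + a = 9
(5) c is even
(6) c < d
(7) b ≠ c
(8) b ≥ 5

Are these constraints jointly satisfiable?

From constraints 3 and 8: c ≥ b ≥ 5. From constraint 1: a ≥ 5. Hence c + a ≥ 10. But constraint 4 requires c + a = 9, and 9 < 10. Contradiction.

Unsatisfiable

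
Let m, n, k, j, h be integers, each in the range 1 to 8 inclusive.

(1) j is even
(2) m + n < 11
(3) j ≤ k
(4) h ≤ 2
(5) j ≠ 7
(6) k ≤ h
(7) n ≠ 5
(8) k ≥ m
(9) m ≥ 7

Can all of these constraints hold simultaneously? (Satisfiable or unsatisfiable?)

Unsatisfiable

From constraints 8 and 9: k ≥ m and m ≥ 7, so k ≥ 7. From constraints 4 and 6: k ≤ h and h ≤ 2, so k ≤ 2. But 2 < 7, so no value of k works.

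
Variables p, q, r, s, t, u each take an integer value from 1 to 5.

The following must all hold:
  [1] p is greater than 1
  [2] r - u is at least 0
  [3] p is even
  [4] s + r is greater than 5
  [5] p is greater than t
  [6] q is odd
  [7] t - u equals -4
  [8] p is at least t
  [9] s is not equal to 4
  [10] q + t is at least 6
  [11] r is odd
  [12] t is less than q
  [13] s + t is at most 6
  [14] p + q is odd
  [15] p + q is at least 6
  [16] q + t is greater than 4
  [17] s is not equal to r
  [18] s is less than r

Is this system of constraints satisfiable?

Satisfiable

The assignment p = 2, q = 5, r = 5, s = 2, t = 1, u = 5 works:
  constraint 2 holds since r - u = 0.
  constraint 4 holds since s + r = 7.
The rest check out directly.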